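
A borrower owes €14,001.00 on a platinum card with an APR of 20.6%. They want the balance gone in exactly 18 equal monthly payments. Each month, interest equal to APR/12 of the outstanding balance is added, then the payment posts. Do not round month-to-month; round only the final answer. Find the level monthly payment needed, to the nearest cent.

€910.79

Monthly rate r = 20.6%/12 = 1.71667% = 0.0171667.
Level-payment amortization: P = B₀·r / (1 − (1+r)^(−n)) = 14001.00·0.0171667 / (1 − 1.01717^(−18)).
Denominator 1 − (1+r)^(−18) = 0.263891475.
P = 240.351 / 0.263891475 ≈ 910.79.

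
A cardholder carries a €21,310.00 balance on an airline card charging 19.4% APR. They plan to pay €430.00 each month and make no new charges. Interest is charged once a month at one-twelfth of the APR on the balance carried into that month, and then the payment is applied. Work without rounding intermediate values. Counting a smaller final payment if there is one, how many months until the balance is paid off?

101 months

Monthly rate r = 19.4%/12 = 1.61667% = 0.0161667.
Recurrence: B ← B·(1+r) − €430.00.
Month 1: interest €344.51; balance after payment €21,224.51.
Month 2: interest €343.13; balance after payment €21,137.64.
Closed form: n = −ln(1 − rB₀/P)/ln(1+r) = −ln(0.19881)/ln(1.01617) ≈ 100.728, so the balance reaches zero during payment 101.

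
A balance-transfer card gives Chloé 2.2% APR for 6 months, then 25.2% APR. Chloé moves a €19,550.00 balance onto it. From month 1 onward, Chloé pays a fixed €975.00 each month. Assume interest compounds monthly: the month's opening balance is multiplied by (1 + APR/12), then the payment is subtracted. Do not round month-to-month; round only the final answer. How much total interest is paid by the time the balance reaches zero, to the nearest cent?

Promo months 1–6 at r₀ = 2.2%/12 = 0.00183333; months 7+ at r₁ = 25.2%/12 = 0.021.
After month 6: iterate B ← B·(1+r₀) − €975.00 for 6 months → €13,889.16.
Then at r₁ with €975.00/mo: n₂ = −ln(1 − r₁·B/P)/ln(1+r₁) ≈ 17.10 → 18 more payments.
Total paid = 23·€975.00 + €102.27 = €22,527.27; interest = €22,527.27 − €19,550.00 = €2,977.27.

€2,977.27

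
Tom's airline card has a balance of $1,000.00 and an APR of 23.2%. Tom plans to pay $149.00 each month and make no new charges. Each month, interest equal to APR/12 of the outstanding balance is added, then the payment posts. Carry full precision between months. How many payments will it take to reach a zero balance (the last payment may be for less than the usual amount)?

8 payments

Monthly rate r = 23.2%/12 = 1.93333% = 0.0193333.
Recurrence: B ← B·(1+r) − $149.00.
Month 1: interest $19.33; balance after payment $870.33.
Month 2: interest $16.83; balance after payment $738.16.
Closed form: n = −ln(1 − rB₀/P)/ln(1+r) = −ln(0.87025)/ln(1.01933) ≈ 7.258, so the balance reaches zero during payment 8.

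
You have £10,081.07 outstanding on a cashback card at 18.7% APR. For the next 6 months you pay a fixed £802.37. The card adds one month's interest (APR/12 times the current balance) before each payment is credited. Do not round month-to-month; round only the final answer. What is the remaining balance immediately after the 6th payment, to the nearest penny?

£6,055.43

Monthly rate r = 18.7%/12 = 1.55833% = 0.0155833.
Each month: B ← B·(1+r) − £802.37.
Month 1: interest £157.10; balance after payment £9,435.80.
Month 2: interest £147.04; balance after payment £8,780.47.
Month 3: interest £136.83; balance after payment £8,114.93.
Month 4: interest £126.46; balance after payment £7,439.01.
Month 5: interest £115.92; balance after payment £6,752.57.
Month 6: interest £105.23; balance after payment £6,055.43.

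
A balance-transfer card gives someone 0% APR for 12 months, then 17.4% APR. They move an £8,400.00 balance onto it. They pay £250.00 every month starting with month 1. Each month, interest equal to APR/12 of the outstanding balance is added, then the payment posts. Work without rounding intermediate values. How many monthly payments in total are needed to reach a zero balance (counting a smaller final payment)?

Promo months 1–12 at r₀ = 0%/12 = 0; months 13+ at r₁ = 17.4%/12 = 0.0145.
After month 12 (no interest yet): B = £8,400.00 − 12·£250.00 = £5,400.00.
Then at r₁ with £250.00/mo: n₂ = −ln(1 − r₁·B/P)/ln(1+r₁) ≈ 26.10 → 27 more payments.

39 months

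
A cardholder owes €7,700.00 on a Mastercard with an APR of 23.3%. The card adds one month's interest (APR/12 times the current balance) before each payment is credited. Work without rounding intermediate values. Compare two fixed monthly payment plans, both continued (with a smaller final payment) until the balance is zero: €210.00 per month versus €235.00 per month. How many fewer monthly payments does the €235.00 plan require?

12 fewer payments

Monthly rate r = 23.3%/12 = 1.94167% = 0.0194167.
At €210.00/mo: n = ⌈−ln(1 − rB₀/P)/ln(1+r)⌉ = 65 payments (last €151.60); total interest = total paid − €7,700.00 = €5,891.60.
At €235.00/mo: 53 payments (last €137.13); total interest €4,657.13.
Payments saved = 65 − 53 = 12.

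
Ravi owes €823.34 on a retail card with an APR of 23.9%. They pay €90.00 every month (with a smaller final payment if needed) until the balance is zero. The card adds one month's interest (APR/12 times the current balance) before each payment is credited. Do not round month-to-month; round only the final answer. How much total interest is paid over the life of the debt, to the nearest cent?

€94.74

Monthly rate r = 23.9%/12 = 1.99167% = 0.0199167.
Payoff takes n = ⌈−ln(1 − rB₀/P)/ln(1+r)⌉ = ⌈10.199⌉ = 11 payments; the last is €18.08.
Total paid = 10·€90.00 + €18.08 = €918.08.
Total interest = total paid − principal = €918.08 − €823.34 = €94.74.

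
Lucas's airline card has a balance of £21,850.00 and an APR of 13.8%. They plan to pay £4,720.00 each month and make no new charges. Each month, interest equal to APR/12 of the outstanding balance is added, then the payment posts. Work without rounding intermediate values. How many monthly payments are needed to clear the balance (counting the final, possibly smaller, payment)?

5 months

Monthly rate r = 13.8%/12 = 1.15% = 0.0115.
Recurrence: B ← B·(1+r) − £4,720.00.
Month 1: interest £251.28; balance after payment £17,381.28.
Month 2: interest £199.88; balance after payment £12,861.16.
Month 3: interest £147.90; balance after payment £8,289.06.
Month 4: interest £95.32; balance after payment £3,664.39.
Month 5: interest £42.14; balance after payment £0.00.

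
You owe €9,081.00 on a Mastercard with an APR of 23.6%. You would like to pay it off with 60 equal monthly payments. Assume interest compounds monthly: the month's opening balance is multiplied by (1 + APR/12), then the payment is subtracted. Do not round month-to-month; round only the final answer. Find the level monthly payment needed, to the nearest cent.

€259.14

Monthly rate r = 23.6%/12 = 1.96667% = 0.0196667.
Level-payment amortization: P = B₀·r / (1 − (1+r)^(−n)) = 9081.00·0.0196667 / (1 − 1.01967^(−60)).
Denominator 1 − (1+r)^(−60) = 0.68918164.
P = 178.593 / 0.68918164 ≈ 259.14.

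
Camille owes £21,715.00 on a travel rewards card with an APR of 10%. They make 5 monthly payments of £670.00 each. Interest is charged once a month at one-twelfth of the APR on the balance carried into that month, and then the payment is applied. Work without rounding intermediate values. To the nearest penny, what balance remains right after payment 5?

Monthly rate r = 10%/12 = 0.833333% = 0.00833333.
Each month: B ← B·(1+r) − £670.00.
Month 1: interest £180.96; balance after payment £21,225.96.
Month 2: interest £176.88; balance after payment £20,732.84.
Month 3: interest £172.77; balance after payment £20,235.61.
Month 4: interest £168.63; balance after payment £19,734.25.
Month 5: interest £164.45; balance after payment £19,228.70.

£19,228.70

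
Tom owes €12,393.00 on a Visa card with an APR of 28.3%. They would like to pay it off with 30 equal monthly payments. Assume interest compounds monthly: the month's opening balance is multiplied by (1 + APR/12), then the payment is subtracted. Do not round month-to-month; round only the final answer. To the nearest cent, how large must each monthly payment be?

Monthly rate r = 28.3%/12 = 2.35833% = 0.0235833.
Level-payment amortization: P = B₀·r / (1 − (1+r)^(−n)) = 12393.00·0.0235833 / (1 − 1.02358^(−30)).
Denominator 1 − (1+r)^(−30) = 0.503060148.
P = 292.268 / 0.503060148 ≈ 580.98.

€580.98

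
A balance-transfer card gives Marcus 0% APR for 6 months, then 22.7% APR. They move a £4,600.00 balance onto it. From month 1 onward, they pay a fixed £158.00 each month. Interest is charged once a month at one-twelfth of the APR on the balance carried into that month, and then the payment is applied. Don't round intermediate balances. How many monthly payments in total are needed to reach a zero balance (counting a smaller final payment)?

37 months

Promo months 1–6 at r₀ = 0%/12 = 0; months 7+ at r₁ = 22.7%/12 = 0.0189167.
After month 6 (no interest yet): B = £4,600.00 − 6·£158.00 = £3,652.00.
Then at r₁ with £158.00/mo: n₂ = −ln(1 − r₁·B/P)/ln(1+r₁) ≈ 30.68 → 31 more payments.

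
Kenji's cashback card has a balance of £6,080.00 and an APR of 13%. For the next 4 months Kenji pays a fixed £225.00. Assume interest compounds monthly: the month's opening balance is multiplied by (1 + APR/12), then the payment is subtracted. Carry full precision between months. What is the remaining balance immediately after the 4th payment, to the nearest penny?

Monthly rate r = 13%/12 = 1.08333% = 0.0108333.
Each month: B ← B·(1+r) − £225.00.
Month 1: interest £65.87; balance after payment £5,920.87.
Month 2: interest £64.14; balance after payment £5,760.01.
Month 3: interest £62.40; balance after payment £5,597.41.
Month 4: interest £60.64; balance after payment £5,433.05.

£5,433.05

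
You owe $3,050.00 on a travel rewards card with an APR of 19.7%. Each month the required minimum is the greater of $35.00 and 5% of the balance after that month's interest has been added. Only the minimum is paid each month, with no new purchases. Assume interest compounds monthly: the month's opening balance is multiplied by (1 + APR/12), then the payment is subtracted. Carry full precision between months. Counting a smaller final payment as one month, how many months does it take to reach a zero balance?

67 months

Monthly rate r = 19.7%/12 = 1.64167% = 0.0164167.
While 5% of the post-interest balance exceeds $35.00, each month B ← (B·(1+r))·(1 − 0.05), i.e. B shrinks by the factor (1+r)·0.95 = 0.9656.
This holds for months 1–43. Entering month 44 the balance is $676.86; 5% of the post-interest balance is now below $35.00, so the flat $35.00 minimum applies from here.
From month 44 a fixed $35.00 at rate r clears $676.86 in 24 more payments. Total: 43 + 24 = 67 months.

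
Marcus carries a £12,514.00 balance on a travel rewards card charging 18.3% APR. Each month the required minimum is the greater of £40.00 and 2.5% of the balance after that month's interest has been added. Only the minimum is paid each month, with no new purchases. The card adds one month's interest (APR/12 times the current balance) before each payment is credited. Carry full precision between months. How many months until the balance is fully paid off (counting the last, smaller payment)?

265 months

Monthly rate r = 18.3%/12 = 1.525% = 0.01525.
While 2.5% of the post-interest balance exceeds £40.00, each month B ← (B·(1+r))·(1 − 0.025), i.e. B shrinks by the factor (1+r)·0.975 = 0.98987.
This holds for months 1–204. Entering month 205 the balance is £1,567.58; 2.5% of the post-interest balance is now below £40.00, so the flat £40.00 minimum applies from here.
From month 205 a fixed £40.00 at rate r clears £1,567.58 in 61 more payments. Total: 204 + 61 = 265 months.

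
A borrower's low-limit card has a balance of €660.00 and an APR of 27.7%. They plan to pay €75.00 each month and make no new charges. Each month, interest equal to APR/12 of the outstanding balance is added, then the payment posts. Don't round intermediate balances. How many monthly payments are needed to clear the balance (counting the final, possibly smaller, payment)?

10 payments

Monthly rate r = 27.7%/12 = 2.30833% = 0.0230833.
Recurrence: B ← B·(1+r) − €75.00.
Month 1: interest €15.24; balance after payment €600.24.
Month 2: interest €13.86; balance after payment €539.09.
Closed form: n = −ln(1 − rB₀/P)/ln(1+r) = −ln(0.79687)/ln(1.02308) ≈ 9.950, so the balance reaches zero during payment 10.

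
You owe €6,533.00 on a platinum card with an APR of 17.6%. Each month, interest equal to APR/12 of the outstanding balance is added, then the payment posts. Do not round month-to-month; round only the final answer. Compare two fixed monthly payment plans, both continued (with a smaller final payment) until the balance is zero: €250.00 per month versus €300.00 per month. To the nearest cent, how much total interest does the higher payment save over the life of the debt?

Monthly rate r = 17.6%/12 = 1.46667% = 0.0146667.
At €250.00/mo: n = ⌈−ln(1 − rB₀/P)/ln(1+r)⌉ = 34 payments (last €49.01); total interest = total paid − €6,533.00 = €1,766.01.
At €300.00/mo: 27 payments (last €128.35); total interest €1,395.35.
Interest saved = €1,766.01 − €1,395.35 = €370.66.

€370.66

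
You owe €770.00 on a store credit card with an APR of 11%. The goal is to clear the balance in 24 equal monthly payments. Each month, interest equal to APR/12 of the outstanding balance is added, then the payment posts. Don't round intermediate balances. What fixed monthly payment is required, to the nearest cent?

Monthly rate r = 11%/12 = 0.916667% = 0.00916667.
Level-payment amortization: P = B₀·r / (1 − (1+r)^(−n)) = 770.00·0.00916667 / (1 − 1.00917^(−24)).
Denominator 1 − (1+r)^(−24) = 0.196676504.
P = 7.05833 / 0.196676504 ≈ 35.89.

€35.89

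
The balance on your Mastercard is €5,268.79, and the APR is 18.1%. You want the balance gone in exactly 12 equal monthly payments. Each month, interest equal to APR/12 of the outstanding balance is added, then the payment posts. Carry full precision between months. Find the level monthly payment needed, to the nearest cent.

Monthly rate r = 18.1%/12 = 1.50833% = 0.0150833.
Level-payment amortization: P = B₀·r / (1 − (1+r)^(−n)) = 5268.79·0.0150833 / (1 − 1.01508^(−12)).
Denominator 1 − (1+r)^(−12) = 0.164436166.
P = 79.4709 / 0.164436166 ≈ 483.29.

€483.29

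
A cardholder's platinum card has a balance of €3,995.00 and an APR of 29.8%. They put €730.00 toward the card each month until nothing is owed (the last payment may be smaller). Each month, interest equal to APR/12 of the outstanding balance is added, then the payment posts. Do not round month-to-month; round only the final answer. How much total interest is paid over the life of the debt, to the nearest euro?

€352

Monthly rate r = 29.8%/12 = 2.48333% = 0.0248333.
Payoff takes n = ⌈−ln(1 − rB₀/P)/ln(1+r)⌉ = ⌈5.955⌉ = 6 payments; the last is €697.36.
Total paid = 5·€730.00 + €697.36 = €4,347.36.
Total interest = total paid − principal = €4,347.36 − €3,995.00 = €352.36.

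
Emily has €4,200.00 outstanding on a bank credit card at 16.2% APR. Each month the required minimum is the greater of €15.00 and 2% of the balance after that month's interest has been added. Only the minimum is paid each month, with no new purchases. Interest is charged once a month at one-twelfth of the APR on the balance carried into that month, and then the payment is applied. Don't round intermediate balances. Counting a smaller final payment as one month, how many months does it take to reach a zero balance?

338 months

Monthly rate r = 16.2%/12 = 1.35% = 0.0135.
While 2% of the post-interest balance exceeds €15.00, each month B ← (B·(1+r))·(1 − 0.02), i.e. B shrinks by the factor (1+r)·0.98 = 0.99323.
This holds for months 1–256. Entering month 257 the balance is €737.91; 2% of the post-interest balance is now below €15.00, so the flat €15.00 minimum applies from here.
From month 257 a fixed €15.00 at rate r clears €737.91 in 82 more payments. Total: 256 + 82 = 338 months.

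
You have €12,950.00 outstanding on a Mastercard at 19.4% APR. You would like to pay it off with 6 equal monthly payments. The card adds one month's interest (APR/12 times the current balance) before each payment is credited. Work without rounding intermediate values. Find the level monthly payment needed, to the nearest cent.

€2,282.09

Monthly rate r = 19.4%/12 = 1.61667% = 0.0161667.
Level-payment amortization: P = B₀·r / (1 − (1+r)^(−n)) = 12950.00·0.0161667 / (1 − 1.01617^(−6)).
Denominator 1 − (1+r)^(−6) = 0.0917396988.
P = 209.358 / 0.0917396988 ≈ 2282.09.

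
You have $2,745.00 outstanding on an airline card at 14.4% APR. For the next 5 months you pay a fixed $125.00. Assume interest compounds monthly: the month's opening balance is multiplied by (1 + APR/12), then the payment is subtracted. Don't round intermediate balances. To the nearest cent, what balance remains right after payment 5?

$2,273.52

Monthly rate r = 14.4%/12 = 1.2% = 0.012.
Each month: B ← B·(1+r) − $125.00.
Month 1: interest $32.94; balance after payment $2,652.94.
Month 2: interest $31.84; balance after payment $2,559.78.
Month 3: interest $30.72; balance after payment $2,465.49.
Month 4: interest $29.59; balance after payment $2,370.08.
Month 5: interest $28.44; balance after payment $2,273.52.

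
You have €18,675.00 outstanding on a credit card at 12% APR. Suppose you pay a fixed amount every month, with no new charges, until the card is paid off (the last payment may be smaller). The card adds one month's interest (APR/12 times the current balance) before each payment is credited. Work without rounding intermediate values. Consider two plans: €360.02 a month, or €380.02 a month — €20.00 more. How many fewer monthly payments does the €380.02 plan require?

6 fewer payments

Monthly rate r = 12%/12 = 1% = 0.01.
At €360.02/mo: n = ⌈−ln(1 − rB₀/P)/ln(1+r)⌉ = 74 payments (last €178.98); total interest = total paid − €18,675.00 = €7,785.44.
At €380.02/mo: 68 payments (last €361.52); total interest €7,147.86.
Payments saved = 74 − 68 = 6.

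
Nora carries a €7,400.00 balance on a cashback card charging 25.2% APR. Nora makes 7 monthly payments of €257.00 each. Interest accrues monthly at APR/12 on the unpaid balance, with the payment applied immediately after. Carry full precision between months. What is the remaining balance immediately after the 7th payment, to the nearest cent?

Monthly rate r = 25.2%/12 = 2.1% = 0.021.
Each month: B ← B·(1+r) − €257.00.
Month 1: interest €155.40; balance after payment €7,298.40.
Month 2: interest €153.27; balance after payment €7,194.67.
Month 3: interest €151.09; balance after payment €7,088.75.
Month 4: interest €148.86; balance after payment €6,980.62.
Month 5: interest €146.59; balance after payment €6,870.21.
Month 6: interest €144.27; balance after payment €6,757.49.
Month 7: interest €141.91; balance after payment €6,642.39.

€6,642.39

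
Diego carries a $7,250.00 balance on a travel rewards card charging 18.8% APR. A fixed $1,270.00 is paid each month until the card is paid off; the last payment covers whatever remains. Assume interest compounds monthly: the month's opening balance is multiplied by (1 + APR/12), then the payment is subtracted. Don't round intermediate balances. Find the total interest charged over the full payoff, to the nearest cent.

Monthly rate r = 18.8%/12 = 1.56667% = 0.0156667.
Payoff takes n = ⌈−ln(1 − rB₀/P)/ln(1+r)⌉ = ⌈6.027⌉ = 7 payments; the last is $34.53.
Total paid = 6·$1,270.00 + $34.53 = $7,654.53.
Total interest = total paid − principal = $7,654.53 − $7,250.00 = $404.53.

$404.53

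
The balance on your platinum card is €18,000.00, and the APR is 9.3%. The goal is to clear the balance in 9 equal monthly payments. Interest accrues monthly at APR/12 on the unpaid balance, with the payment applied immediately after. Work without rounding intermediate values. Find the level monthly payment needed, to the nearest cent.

€2,078.30

Monthly rate r = 9.3%/12 = 0.775% = 0.00775.
Level-payment amortization: P = B₀·r / (1 − (1+r)^(−n)) = 18000.00·0.00775 / (1 − 1.00775^(−9)).
Denominator 1 − (1+r)^(−9) = 0.067122242.
P = 139.5 / 0.067122242 ≈ 2078.30.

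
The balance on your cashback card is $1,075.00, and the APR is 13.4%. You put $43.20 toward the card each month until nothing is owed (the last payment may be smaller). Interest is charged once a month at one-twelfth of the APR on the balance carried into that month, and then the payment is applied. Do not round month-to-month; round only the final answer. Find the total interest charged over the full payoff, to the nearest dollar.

$192

Monthly rate r = 13.4%/12 = 1.11667% = 0.0111667.
Payoff takes n = ⌈−ln(1 − rB₀/P)/ln(1+r)⌉ = ⌈29.317⌉ = 30 payments; the last is $13.74.
Total paid = 29·$43.20 + $13.74 = $1,266.54.
Total interest = total paid − principal = $1,266.54 − $1,075.00 = $191.54.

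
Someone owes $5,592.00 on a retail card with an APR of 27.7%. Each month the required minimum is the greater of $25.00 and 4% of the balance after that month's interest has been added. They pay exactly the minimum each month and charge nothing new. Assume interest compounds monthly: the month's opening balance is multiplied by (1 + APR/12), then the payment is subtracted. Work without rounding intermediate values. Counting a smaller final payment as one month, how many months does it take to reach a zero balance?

160 months

Monthly rate r = 27.7%/12 = 2.30833% = 0.0230833.
While 4% of the post-interest balance exceeds $25.00, each month B ← (B·(1+r))·(1 − 0.04), i.e. B shrinks by the factor (1+r)·0.96 = 0.98216.
This holds for months 1–124. Entering month 125 the balance is $600.02; 4% of the post-interest balance is now below $25.00, so the flat $25.00 minimum applies from here.
From month 125 a fixed $25.00 at rate r clears $600.02 in 36 more payments. Total: 124 + 36 = 160 months.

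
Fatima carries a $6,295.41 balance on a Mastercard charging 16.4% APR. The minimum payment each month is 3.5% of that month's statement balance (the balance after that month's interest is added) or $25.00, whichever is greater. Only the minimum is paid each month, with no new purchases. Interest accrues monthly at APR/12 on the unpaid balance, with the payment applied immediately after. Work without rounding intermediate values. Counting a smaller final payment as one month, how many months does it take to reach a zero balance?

Monthly rate r = 16.4%/12 = 1.36667% = 0.0136667.
While 3.5% of the post-interest balance exceeds $25.00, each month B ← (B·(1+r))·(1 − 0.035), i.e. B shrinks by the factor (1+r)·0.965 = 0.97819.
This holds for months 1–100. Entering month 101 the balance is $693.86; 3.5% of the post-interest balance is now below $25.00, so the flat $25.00 minimum applies from here.
From month 101 a fixed $25.00 at rate r clears $693.86 in 36 more payments. Total: 100 + 36 = 136 months.

136 months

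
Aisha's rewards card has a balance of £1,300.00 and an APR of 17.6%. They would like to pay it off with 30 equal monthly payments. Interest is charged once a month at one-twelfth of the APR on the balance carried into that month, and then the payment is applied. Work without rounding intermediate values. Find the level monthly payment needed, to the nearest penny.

Monthly rate r = 17.6%/12 = 1.46667% = 0.0146667.
Level-payment amortization: P = B₀·r / (1 − (1+r)^(−n)) = 1300.00·0.0146667 / (1 − 1.01467^(−30)).
Denominator 1 − (1+r)^(−30) = 0.353902295.
P = 19.0667 / 0.353902295 ≈ 53.88.

£53.88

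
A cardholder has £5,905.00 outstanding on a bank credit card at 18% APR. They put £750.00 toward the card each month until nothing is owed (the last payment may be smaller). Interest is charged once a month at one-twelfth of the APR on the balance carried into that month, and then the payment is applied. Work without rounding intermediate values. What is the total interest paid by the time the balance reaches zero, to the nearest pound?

Monthly rate r = 18%/12 = 1.5% = 0.015.
Payoff takes n = ⌈−ln(1 − rB₀/P)/ln(1+r)⌉ = ⌈8.441⌉ = 9 payments; the last is £332.22.
Total paid = 8·£750.00 + £332.22 = £6,332.22.
Total interest = total paid − principal = £6,332.22 − £5,905.00 = £427.22.

£427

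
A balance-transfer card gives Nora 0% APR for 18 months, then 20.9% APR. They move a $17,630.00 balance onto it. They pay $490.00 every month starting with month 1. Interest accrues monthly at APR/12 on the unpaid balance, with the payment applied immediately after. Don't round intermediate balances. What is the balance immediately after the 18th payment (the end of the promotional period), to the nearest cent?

Promo months 1–18 at r₀ = 0%/12 = 0; months 19+ at r₁ = 20.9%/12 = 0.0174167.
After month 18 (no interest yet): B = $17,630.00 − 18·$490.00 = $8,810.00.

$8,810.00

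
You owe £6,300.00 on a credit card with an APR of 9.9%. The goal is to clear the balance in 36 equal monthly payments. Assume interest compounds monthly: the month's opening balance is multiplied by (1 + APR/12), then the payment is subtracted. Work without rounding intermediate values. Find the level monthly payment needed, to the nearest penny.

£202.99

Monthly rate r = 9.9%/12 = 0.825% = 0.00825.
Level-payment amortization: P = B₀·r / (1 − (1+r)^(−n)) = 6300.00·0.00825 / (1 − 1.00825^(−36)).
Denominator 1 − (1+r)^(−36) = 0.25605009.
P = 51.975 / 0.25605009 ≈ 202.99.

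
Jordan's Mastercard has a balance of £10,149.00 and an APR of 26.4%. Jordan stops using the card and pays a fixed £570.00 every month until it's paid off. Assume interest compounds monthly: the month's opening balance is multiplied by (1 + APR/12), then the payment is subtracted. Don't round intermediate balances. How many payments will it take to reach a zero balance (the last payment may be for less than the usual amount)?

23 months

Monthly rate r = 26.4%/12 = 2.2% = 0.022.
Recurrence: B ← B·(1+r) − £570.00.
Month 1: interest £223.28; balance after payment £9,802.28.
Month 2: interest £215.65; balance after payment £9,447.93.
Closed form: n = −ln(1 − rB₀/P)/ln(1+r) = −ln(0.60828)/ln(1.022) ≈ 22.844, so the balance reaches zero during payment 23.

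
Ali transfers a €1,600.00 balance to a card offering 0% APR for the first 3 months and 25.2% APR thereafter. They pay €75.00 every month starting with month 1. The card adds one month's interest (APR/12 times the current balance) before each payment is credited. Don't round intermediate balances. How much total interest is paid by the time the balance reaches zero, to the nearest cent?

Promo months 1–3 at r₀ = 0%/12 = 0; months 4+ at r₁ = 25.2%/12 = 0.021.
After month 3 (no interest yet): B = €1,600.00 − 3·€75.00 = €1,375.00.
Then at r₁ with €75.00/mo: n₂ = −ln(1 − r₁·B/P)/ln(1+r₁) ≈ 23.39 → 24 more payments.
Total paid = 26·€75.00 + €29.54 = €1,979.54; interest = €1,979.54 − €1,600.00 = €379.54.

€379.54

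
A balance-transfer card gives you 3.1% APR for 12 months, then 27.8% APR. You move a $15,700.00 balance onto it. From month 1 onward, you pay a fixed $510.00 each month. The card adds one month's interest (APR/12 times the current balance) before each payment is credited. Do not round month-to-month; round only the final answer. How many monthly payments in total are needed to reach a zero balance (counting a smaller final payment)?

Promo months 1–12 at r₀ = 3.1%/12 = 0.00258333; months 13+ at r₁ = 27.8%/12 = 0.0231667.
After month 12: iterate B ← B·(1+r₀) − $510.00 for 12 months → $9,985.97.
Then at r₁ with $510.00/mo: n₂ = −ln(1 − r₁·B/P)/ln(1+r₁) ≈ 26.39 → 27 more payments.

39 payments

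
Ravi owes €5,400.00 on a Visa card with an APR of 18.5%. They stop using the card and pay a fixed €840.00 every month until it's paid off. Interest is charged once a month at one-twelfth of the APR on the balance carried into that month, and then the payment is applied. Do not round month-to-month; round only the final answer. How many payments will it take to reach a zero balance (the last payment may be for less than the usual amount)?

Monthly rate r = 18.5%/12 = 1.54167% = 0.0154167.
Recurrence: B ← B·(1+r) − €840.00.
Month 1: interest €83.25; balance after payment €4,643.25.
Month 2: interest €71.58; balance after payment €3,874.83.
Closed form: n = −ln(1 − rB₀/P)/ln(1+r) = −ln(0.90089)/ln(1.01542) ≈ 6.822, so the balance reaches zero during payment 7.

7 payments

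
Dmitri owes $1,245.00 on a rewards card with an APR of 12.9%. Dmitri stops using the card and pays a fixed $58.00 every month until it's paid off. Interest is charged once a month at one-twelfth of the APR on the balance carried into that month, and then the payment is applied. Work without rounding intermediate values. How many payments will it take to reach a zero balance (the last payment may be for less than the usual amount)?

Monthly rate r = 12.9%/12 = 1.075% = 0.01075.
Recurrence: B ← B·(1+r) − $58.00.
Month 1: interest $13.38; balance after payment $1,200.38.
Month 2: interest $12.90; balance after payment $1,155.29.
Closed form: n = −ln(1 − rB₀/P)/ln(1+r) = −ln(0.76925)/ln(1.01075) ≈ 24.535, so the balance reaches zero during payment 25.

25 payments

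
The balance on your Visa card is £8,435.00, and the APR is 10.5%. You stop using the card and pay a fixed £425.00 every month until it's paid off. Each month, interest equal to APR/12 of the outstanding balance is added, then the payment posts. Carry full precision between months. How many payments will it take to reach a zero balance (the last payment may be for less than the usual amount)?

Monthly rate r = 10.5%/12 = 0.875% = 0.00875.
Recurrence: B ← B·(1+r) − £425.00.
Month 1: interest £73.81; balance after payment £8,083.81.
Month 2: interest £70.73; balance after payment £7,729.54.
Closed form: n = −ln(1 − rB₀/P)/ln(1+r) = −ln(0.82634)/ln(1.00875) ≈ 21.895, so the balance reaches zero during payment 22.

22 months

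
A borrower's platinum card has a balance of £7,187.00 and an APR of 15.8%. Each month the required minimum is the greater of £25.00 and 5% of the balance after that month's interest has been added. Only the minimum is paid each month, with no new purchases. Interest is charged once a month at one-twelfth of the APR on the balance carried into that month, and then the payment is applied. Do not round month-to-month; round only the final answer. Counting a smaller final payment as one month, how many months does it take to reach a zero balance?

Monthly rate r = 15.8%/12 = 1.31667% = 0.0131667.
While 5% of the post-interest balance exceeds £25.00, each month B ← (B·(1+r))·(1 − 0.05), i.e. B shrinks by the factor (1+r)·0.95 = 0.96251.
This holds for months 1–71. Entering month 72 the balance is £476.72; 5% of the post-interest balance is now below £25.00, so the flat £25.00 minimum applies from here.
From month 72 a fixed £25.00 at rate r clears £476.72 in 23 more payments. Total: 71 + 23 = 94 months.

94 months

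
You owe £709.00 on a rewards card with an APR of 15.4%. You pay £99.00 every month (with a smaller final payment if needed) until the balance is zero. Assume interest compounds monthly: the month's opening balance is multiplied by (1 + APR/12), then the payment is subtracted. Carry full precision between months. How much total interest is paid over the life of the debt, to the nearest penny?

Monthly rate r = 15.4%/12 = 1.28333% = 0.0128333.
Payoff takes n = ⌈−ln(1 − rB₀/P)/ln(1+r)⌉ = ⌈7.560⌉ = 8 payments; the last is £55.64.
Total paid = 7·£99.00 + £55.64 = £748.64.
Total interest = total paid − principal = £748.64 − £709.00 = £39.64.

£39.64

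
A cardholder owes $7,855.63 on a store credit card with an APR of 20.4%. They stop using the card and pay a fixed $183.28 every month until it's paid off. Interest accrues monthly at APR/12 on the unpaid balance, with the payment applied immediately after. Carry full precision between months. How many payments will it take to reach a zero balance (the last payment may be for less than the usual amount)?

78 payments

Monthly rate r = 20.4%/12 = 1.7% = 0.017.
Recurrence: B ← B·(1+r) − $183.28.
Month 1: interest $133.55; balance after payment $7,805.90.
Month 2: interest $132.70; balance after payment $7,755.32.
Closed form: n = −ln(1 − rB₀/P)/ln(1+r) = −ln(0.27136)/ln(1.017) ≈ 77.375, so the balance reaches zero during payment 78.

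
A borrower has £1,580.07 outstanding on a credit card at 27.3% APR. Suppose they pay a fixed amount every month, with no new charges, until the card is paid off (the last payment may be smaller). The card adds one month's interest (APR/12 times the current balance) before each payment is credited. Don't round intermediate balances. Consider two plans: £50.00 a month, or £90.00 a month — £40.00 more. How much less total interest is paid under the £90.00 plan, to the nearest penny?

£781.09

Monthly rate r = 27.3%/12 = 2.275% = 0.02275.
At £50.00/mo: n = ⌈−ln(1 − rB₀/P)/ln(1+r)⌉ = 57 payments (last £21.11); total interest = total paid − £1,580.07 = £1,241.04.
At £90.00/mo: 23 payments (last £60.02); total interest £459.95.
Interest saved = £1,241.04 − £459.95 = £781.09.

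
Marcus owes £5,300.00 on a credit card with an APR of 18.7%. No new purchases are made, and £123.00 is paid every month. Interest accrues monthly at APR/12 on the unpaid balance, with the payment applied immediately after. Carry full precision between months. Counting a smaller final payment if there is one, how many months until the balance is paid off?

72 payments

Monthly rate r = 18.7%/12 = 1.55833% = 0.0155833.
Recurrence: B ← B·(1+r) − £123.00.
Month 1: interest £82.59; balance after payment £5,259.59.
Month 2: interest £81.96; balance after payment £5,218.55.
Closed form: n = −ln(1 − rB₀/P)/ln(1+r) = −ln(0.32852)/ln(1.01558) ≈ 71.987, so the balance reaches zero during payment 72.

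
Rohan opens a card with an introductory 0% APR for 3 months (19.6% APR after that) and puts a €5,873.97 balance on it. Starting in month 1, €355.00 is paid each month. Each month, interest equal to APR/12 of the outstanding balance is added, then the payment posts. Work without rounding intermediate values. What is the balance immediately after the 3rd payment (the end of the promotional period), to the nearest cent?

Promo months 1–3 at r₀ = 0%/12 = 0; months 4+ at r₁ = 19.6%/12 = 0.0163333.
After month 3 (no interest yet): B = €5,873.97 − 3·€355.00 = €4,808.97.

€4,808.97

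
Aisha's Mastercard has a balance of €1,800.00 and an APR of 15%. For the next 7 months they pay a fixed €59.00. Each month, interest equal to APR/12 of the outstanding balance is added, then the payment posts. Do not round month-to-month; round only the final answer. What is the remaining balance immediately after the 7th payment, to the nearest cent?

€1,534.72

Monthly rate r = 15%/12 = 1.25% = 0.0125.
Each month: B ← B·(1+r) − €59.00.
Month 1: interest €22.50; balance after payment €1,763.50.
Month 2: interest €22.04; balance after payment €1,726.54.
Month 3: interest €21.58; balance after payment €1,689.13.
Month 4: interest €21.11; balance after payment €1,651.24.
Month 5: interest €20.64; balance after payment €1,612.88.
Month 6: interest €20.16; balance after payment €1,574.04.
Month 7: interest €19.68; balance after payment €1,534.72.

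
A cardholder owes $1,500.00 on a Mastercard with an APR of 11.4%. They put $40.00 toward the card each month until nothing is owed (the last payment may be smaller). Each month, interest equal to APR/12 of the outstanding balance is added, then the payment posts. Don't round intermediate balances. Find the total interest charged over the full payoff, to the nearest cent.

$363.35

Monthly rate r = 11.4%/12 = 0.95% = 0.0095.
Payoff takes n = ⌈−ln(1 − rB₀/P)/ln(1+r)⌉ = ⌈46.582⌉ = 47 payments; the last is $23.35.
Total paid = 46·$40.00 + $23.35 = $1,863.35.
Total interest = total paid − principal = $1,863.35 − $1,500.00 = $363.35.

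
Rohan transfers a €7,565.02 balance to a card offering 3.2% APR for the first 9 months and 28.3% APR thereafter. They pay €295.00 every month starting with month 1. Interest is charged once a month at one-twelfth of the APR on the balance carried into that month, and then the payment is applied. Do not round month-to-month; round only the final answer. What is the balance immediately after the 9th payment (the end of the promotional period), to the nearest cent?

€5,065.03

Promo months 1–9 at r₀ = 3.2%/12 = 0.00266667; months 10+ at r₁ = 28.3%/12 = 0.0235833.
After month 9: iterate B ← B·(1+r₀) − €295.00 for 9 months → €5,065.03.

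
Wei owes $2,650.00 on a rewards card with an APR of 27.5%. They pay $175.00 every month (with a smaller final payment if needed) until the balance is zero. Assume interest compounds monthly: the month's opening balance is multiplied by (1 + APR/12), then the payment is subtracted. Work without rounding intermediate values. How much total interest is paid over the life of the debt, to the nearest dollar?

Monthly rate r = 27.5%/12 = 2.29167% = 0.0229167.
Payoff takes n = ⌈−ln(1 − rB₀/P)/ln(1+r)⌉ = ⌈18.811⌉ = 19 payments; the last is $142.19.
Total paid = 18·$175.00 + $142.19 = $3,292.19.
Total interest = total paid − principal = $3,292.19 − $2,650.00 = $642.19.

$642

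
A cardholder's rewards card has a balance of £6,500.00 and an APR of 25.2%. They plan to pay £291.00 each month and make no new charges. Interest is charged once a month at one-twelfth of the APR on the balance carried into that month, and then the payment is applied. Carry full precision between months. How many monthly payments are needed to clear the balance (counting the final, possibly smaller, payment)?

Monthly rate r = 25.2%/12 = 2.1% = 0.021.
Recurrence: B ← B·(1+r) − £291.00.
Month 1: interest £136.50; balance after payment £6,345.50.
Month 2: interest £133.26; balance after payment £6,187.76.
Closed form: n = −ln(1 − rB₀/P)/ln(1+r) = −ln(0.53093)/ln(1.021) ≈ 30.464, so the balance reaches zero during payment 31.

31 payments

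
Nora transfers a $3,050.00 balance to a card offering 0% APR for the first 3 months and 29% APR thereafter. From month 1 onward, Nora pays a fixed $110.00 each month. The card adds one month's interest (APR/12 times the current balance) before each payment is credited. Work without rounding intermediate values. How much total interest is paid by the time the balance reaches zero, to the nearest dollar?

Promo months 1–3 at r₀ = 0%/12 = 0; months 4+ at r₁ = 29%/12 = 0.0241667.
After month 3 (no interest yet): B = $3,050.00 − 3·$110.00 = $2,720.00.
Then at r₁ with $110.00/mo: n₂ = −ln(1 − r₁·B/P)/ln(1+r₁) ≈ 38.12 → 39 more payments.
Total paid = 41·$110.00 + $13.20 = $4,523.20; interest = $4,523.20 − $3,050.00 = $1,473.20.

$1,473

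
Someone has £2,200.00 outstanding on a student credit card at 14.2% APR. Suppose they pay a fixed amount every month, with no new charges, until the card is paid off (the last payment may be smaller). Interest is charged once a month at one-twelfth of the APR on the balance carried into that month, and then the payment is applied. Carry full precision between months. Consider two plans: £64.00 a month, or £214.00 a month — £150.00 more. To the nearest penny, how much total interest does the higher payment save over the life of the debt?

Monthly rate r = 14.2%/12 = 1.18333% = 0.0118333.
At £64.00/mo: n = ⌈−ln(1 − rB₀/P)/ln(1+r)⌉ = 45 payments (last £24.92); total interest = total paid − £2,200.00 = £640.92.
At £214.00/mo: 12 payments (last £5.65); total interest £159.65.
Interest saved = £640.92 − £159.65 = £481.27.

£481.27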